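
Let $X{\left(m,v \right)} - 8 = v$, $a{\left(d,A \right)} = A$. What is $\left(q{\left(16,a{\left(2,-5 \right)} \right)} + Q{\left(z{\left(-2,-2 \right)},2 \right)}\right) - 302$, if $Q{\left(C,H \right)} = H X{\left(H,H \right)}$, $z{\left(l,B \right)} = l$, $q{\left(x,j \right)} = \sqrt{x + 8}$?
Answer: $-282 + 2 \sqrt{6} \approx -277.1$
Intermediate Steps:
$q{\left(x,j \right)} = \sqrt{8 + x}$
$X{\left(m,v \right)} = 8 + v$
$Q{\left(C,H \right)} = H \left(8 + H\right)$
$\left(q{\left(16,a{\left(2,-5 \right)} \right)} + Q{\left(z{\left(-2,-2 \right)},2 \right)}\right) - 302 = \left(\sqrt{8 + 16} + 2 \left(8 + 2\right)\right) - 302 = \left(\sqrt{24} + 2 \cdot 10\right) - 302 = \left(2 \sqrt{6} + 20\right) - 302 = \left(20 + 2 \sqrt{6}\right) - 302 = -282 + 2 \sqrt{6}$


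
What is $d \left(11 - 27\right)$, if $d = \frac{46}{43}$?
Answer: $- \frac{736}{43} \approx -17.116$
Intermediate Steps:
$d = \frac{46}{43}$ ($d = 46 \cdot \frac{1}{43} = \frac{46}{43} \approx 1.0698$)
$d \left(11 - 27\right) = \frac{46 \left(11 - 27\right)}{43} = \frac{46}{43} \left(-16\right) = - \frac{736}{43}$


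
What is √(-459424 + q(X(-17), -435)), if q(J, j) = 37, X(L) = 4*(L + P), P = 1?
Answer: 3*I*√51043 ≈ 677.78*I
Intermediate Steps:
X(L) = 4 + 4*L (X(L) = 4*(L + 1) = 4*(1 + L) = 4 + 4*L)
√(-459424 + q(X(-17), -435)) = √(-459424 + 37) = √(-459387) = 3*I*√51043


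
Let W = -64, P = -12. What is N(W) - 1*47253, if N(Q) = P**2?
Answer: -47109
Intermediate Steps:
N(Q) = 144 (N(Q) = (-12)**2 = 144)
N(W) - 1*47253 = 144 - 1*47253 = 144 - 47253 = -47109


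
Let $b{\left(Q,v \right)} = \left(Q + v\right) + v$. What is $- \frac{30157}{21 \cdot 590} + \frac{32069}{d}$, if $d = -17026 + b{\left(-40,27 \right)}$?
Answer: $- \frac{455182897}{105389340} \approx -4.3191$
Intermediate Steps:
$b{\left(Q,v \right)} = Q + 2 v$
$d = -17012$ ($d = -17026 + \left(-40 + 2 \cdot 27\right) = -17026 + \left(-40 + 54\right) = -17026 + 14 = -17012$)
$- \frac{30157}{21 \cdot 590} + \frac{32069}{d} = - \frac{30157}{21 \cdot 590} + \frac{32069}{-17012} = - \frac{30157}{12390} + 32069 \left(- \frac{1}{17012}\right) = \left(-30157\right) \frac{1}{12390} - \frac{32069}{17012} = - \frac{30157}{12390} - \frac{32069}{17012} = - \frac{455182897}{105389340}$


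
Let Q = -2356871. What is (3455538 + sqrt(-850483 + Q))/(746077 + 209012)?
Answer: 1151846/318363 + I*sqrt(3207354)/955089 ≈ 3.618 + 0.0018751*I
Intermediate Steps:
(3455538 + sqrt(-850483 + Q))/(746077 + 209012) = (3455538 + sqrt(-850483 - 2356871))/(746077 + 209012) = (3455538 + sqrt(-3207354))/955089 = (3455538 + I*sqrt(3207354))*(1/955089) = 1151846/318363 + I*sqrt(3207354)/955089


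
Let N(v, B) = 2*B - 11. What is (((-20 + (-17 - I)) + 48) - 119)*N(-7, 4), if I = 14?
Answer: 366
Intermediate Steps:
N(v, B) = -11 + 2*B
(((-20 + (-17 - I)) + 48) - 119)*N(-7, 4) = (((-20 + (-17 - 1*14)) + 48) - 119)*(-11 + 2*4) = (((-20 + (-17 - 14)) + 48) - 119)*(-11 + 8) = (((-20 - 31) + 48) - 119)*(-3) = ((-51 + 48) - 119)*(-3) = (-3 - 119)*(-3) = -122*(-3) = 366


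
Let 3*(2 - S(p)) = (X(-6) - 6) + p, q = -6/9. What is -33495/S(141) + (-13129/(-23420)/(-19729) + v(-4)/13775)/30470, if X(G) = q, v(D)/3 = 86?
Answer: 30370209190423082693/38786984887123000 ≈ 783.00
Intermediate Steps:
v(D) = 258 (v(D) = 3*86 = 258)
q = -⅔ (q = -6*⅑ = -⅔ ≈ -0.66667)
X(G) = -⅔
S(p) = 38/9 - p/3 (S(p) = 2 - ((-⅔ - 6) + p)/3 = 2 - (-20/3 + p)/3 = 2 + (20/9 - p/3) = 38/9 - p/3)
-33495/S(141) + (-13129/(-23420)/(-19729) + v(-4)/13775)/30470 = -33495/(38/9 - ⅓*141) + (-13129/(-23420)/(-19729) + 258/13775)/30470 = -33495/(38/9 - 47) + (-13129*(-1/23420)*(-1/19729) + 258*(1/13775))*(1/30470) = -33495/(-385/9) + ((13129/23420)*(-1/19729) + 258/13775)*(1/30470) = -33495*(-9/385) + (-13129/462053180 + 258/13775)*(1/30470) = 783 + (23805773693/1272956510900)*(1/30470) = 783 + 23805773693/38786984887123000 = 30370209190423082693/38786984887123000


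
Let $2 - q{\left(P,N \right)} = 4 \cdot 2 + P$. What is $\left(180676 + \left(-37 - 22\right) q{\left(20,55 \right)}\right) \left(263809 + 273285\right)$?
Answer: $97863897740$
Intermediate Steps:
$q{\left(P,N \right)} = -6 - P$ ($q{\left(P,N \right)} = 2 - \left(4 \cdot 2 + P\right) = 2 - \left(8 + P\right) = -6 - P$)
$\left(180676 + \left(-37 - 22\right) q{\left(20,55 \right)}\right) \left(263809 + 273285\right) = \left(180676 + \left(-37 - 22\right) \left(-6 - 20\right)\right) \left(263809 + 273285\right) = \left(180676 + \left(-37 - 22\right) \left(-6 - 20\right)\right) 537094 = \left(180676 - -1534\right) 537094 = \left(180676 + 1534\right) 537094 = 182210 \cdot 537094 = 97863897740$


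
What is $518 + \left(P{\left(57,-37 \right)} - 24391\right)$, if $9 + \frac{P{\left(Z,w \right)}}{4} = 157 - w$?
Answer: $-23133$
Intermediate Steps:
$P{\left(Z,w \right)} = 592 - 4 w$ ($P{\left(Z,w \right)} = -36 + 4 \left(157 - w\right) = -36 - \left(-628 + 4 w\right) = 592 - 4 w$)
$518 + \left(P{\left(57,-37 \right)} - 24391\right) = 518 + \left(\left(592 - -148\right) - 24391\right) = 518 + \left(\left(592 + 148\right) - 24391\right) = 518 + \left(740 - 24391\right) = 518 - 23651 = -23133$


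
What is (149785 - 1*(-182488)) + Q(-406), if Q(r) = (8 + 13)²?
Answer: 332714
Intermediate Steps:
Q(r) = 441 (Q(r) = 21² = 441)
(149785 - 1*(-182488)) + Q(-406) = (149785 - 1*(-182488)) + 441 = (149785 + 182488) + 441 = 332273 + 441 = 332714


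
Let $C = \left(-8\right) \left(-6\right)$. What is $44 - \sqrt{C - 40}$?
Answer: $44 - 2 \sqrt{2} \approx 41.172$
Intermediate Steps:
$C = 48$
$44 - \sqrt{C - 40} = 44 - \sqrt{48 - 40} = 44 - \sqrt{8} = 44 - 2 \sqrt{2}$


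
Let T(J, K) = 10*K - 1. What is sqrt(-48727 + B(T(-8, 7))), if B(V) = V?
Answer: I*sqrt(48658) ≈ 220.59*I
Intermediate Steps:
T(J, K) = -1 + 10*K
sqrt(-48727 + B(T(-8, 7))) = sqrt(-48727 + (-1 + 10*7)) = sqrt(-48727 + (-1 + 70)) = sqrt(-48727 + 69) = sqrt(-48658) = I*sqrt(48658)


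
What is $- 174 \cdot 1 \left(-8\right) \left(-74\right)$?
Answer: $-103008$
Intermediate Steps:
$- 174 \cdot 1 \left(-8\right) \left(-74\right) = \left(-174\right) \left(-8\right) \left(-74\right) = 1392 \left(-74\right) = -103008$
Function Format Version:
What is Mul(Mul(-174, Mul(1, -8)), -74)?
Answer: -103008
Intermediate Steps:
Mul(Mul(-174, Mul(1, -8)), -74) = Mul(Mul(-174, -8), -74) = Mul(1392, -74) = -103008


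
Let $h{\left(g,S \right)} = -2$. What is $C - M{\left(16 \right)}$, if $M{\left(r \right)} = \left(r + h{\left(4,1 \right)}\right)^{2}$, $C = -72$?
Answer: $-268$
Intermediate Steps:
$M{\left(r \right)} = \left(-2 + r\right)^{2}$ ($M{\left(r \right)} = \left(r - 2\right)^{2} = \left(-2 + r\right)^{2}$)
$C - M{\left(16 \right)} = -72 - \left(-2 + 16\right)^{2} = -72 - 14^{2} = -72 - 196 = -268$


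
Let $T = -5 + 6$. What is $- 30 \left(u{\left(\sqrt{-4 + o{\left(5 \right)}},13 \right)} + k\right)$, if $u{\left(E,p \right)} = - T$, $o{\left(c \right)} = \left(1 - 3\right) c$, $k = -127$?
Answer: $3840$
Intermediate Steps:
$o{\left(c \right)} = - 2 c$
$T = 1$
$u{\left(E,p \right)} = -1$ ($u{\left(E,p \right)} = \left(-1\right) 1 = -1$)
$- 30 \left(u{\left(\sqrt{-4 + o{\left(5 \right)}},13 \right)} + k\right) = - 30 \left(-1 - 127\right) = \left(-30\right) \left(-128\right) = 3840$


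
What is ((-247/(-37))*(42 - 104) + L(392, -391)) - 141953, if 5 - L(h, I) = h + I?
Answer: -5267427/37 ≈ -1.4236e+5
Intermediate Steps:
L(h, I) = 5 - I - h (L(h, I) = 5 - (h + I) = 5 - (I + h) = 5 + (-I - h) = 5 - I - h)
((-247/(-37))*(42 - 104) + L(392, -391)) - 141953 = ((-247/(-37))*(42 - 104) + (5 - 1*(-391) - 1*392)) - 141953 = (-247*(-1/37)*(-62) + (5 + 391 - 392)) - 141953 = ((247/37)*(-62) + 4) - 141953 = (-15314/37 + 4) - 141953 = -15166/37 - 141953 = -5267427/37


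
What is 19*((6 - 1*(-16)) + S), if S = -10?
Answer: 228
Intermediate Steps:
19*((6 - 1*(-16)) + S) = 19*((6 - 1*(-16)) - 10) = 19*((6 + 16) - 10) = 19*(22 - 10) = 19*12 = 228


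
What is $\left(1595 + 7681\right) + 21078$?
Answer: $30354$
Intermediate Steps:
$\left(1595 + 7681\right) + 21078 = 9276 + 21078 = 30354$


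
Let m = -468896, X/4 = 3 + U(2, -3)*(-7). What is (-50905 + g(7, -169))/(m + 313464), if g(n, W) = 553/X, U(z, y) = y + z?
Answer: 2035647/6217280 ≈ 0.32742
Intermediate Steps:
X = 40 (X = 4*(3 + (-3 + 2)*(-7)) = 4*(3 - 1*(-7)) = 4*(3 + 7) = 4*10 = 40)
g(n, W) = 553/40
(-50905 + g(7, -169))/(m + 313464) = (-50905 + 553/40)/(-468896 + 313464) = -2035647/40/(-155432) = -2035647/40*(-1/155432) = 2035647/6217280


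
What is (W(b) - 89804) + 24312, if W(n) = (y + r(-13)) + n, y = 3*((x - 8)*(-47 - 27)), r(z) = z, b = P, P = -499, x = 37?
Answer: -72442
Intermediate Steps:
b = -499
y = -6438 (y = 3*((37 - 8)*(-47 - 27)) = 3*(29*(-74)) = 3*(-2146) = -6438)
W(n) = -6451 + n (W(n) = (-6438 - 13) + n = -6451 + n)
(W(b) - 89804) + 24312 = ((-6451 - 499) - 89804) + 24312 = (-6950 - 89804) + 24312 = -96754 + 24312 = -72442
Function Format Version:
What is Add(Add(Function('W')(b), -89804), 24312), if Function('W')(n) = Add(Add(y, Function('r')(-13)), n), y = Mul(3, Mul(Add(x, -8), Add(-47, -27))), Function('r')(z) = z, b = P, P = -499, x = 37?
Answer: -72442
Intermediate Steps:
b = -499
y = -6438 (y = Mul(3, Mul(Add(37, -8), Add(-47, -27))) = Mul(3, Mul(29, -74)) = Mul(3, -2146) = -6438)
Function('W')(n) = Add(-6451, n) (Function('W')(n) = Add(Add(-6438, -13), n) = Add(-6451, n))
Add(Add(Function('W')(b), -89804), 24312) = Add(Add(Add(-6451, -499), -89804), 24312) = Add(Add(-6950, -89804), 24312) = Add(-96754, 24312) = -72442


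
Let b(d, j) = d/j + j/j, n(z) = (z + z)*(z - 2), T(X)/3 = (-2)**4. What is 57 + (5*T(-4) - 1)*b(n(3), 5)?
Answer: 2914/5 ≈ 582.80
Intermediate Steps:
T(X) = 48 (T(X) = 3*(-2)**4 = 3*16 = 48)
n(z) = 2*z*(-2 + z) (n(z) = (2*z)*(-2 + z) = 2*z*(-2 + z))
b(d, j) = 1 + d/j (b(d, j) = d/j + 1 = 1 + d/j)
57 + (5*T(-4) - 1)*b(n(3), 5) = 57 + (5*48 - 1)*((2*3*(-2 + 3) + 5)/5) = 57 + (240 - 1)*((2*3*1 + 5)/5) = 57 + 239*((6 + 5)/5) = 57 + 239*((1/5)*11) = 57 + 239*(11/5) = 57 + 2629/5 = 2914/5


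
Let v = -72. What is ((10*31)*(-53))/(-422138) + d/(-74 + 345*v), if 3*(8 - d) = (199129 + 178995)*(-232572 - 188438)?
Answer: -16800457330840843/7887859599 ≈ -2.1299e+6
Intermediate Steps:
d = 159193985264/3 (d = 8 - (199129 + 178995)*(-232572 - 188438)/3 = 8 - 378124*(-421010)/3 = 8 - ⅓*(-159193985240) = 8 + 159193985240/3 = 159193985264/3 ≈ 5.3065e+10)
((10*31)*(-53))/(-422138) + d/(-74 + 345*v) = ((10*31)*(-53))/(-422138) + 159193985264/(3*(-74 + 345*(-72))) = (310*(-53))*(-1/422138) + 159193985264/(3*(-74 - 24840)) = -16430*(-1/422138) + (159193985264/3)/(-24914) = 8215/211069 + (159193985264/3)*(-1/24914) = 8215/211069 - 79596992632/37371 = -16800457330840843/7887859599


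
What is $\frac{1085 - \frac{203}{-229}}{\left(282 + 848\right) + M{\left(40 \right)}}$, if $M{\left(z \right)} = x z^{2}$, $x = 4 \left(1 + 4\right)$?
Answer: $\frac{124334}{3793385} \approx 0.032777$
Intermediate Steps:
$x = 20$ ($x = 4 \cdot 5 = 20$)
$M{\left(z \right)} = 20 z^{2}$
$\frac{1085 - \frac{203}{-229}}{\left(282 + 848\right) + M{\left(40 \right)}} = \frac{1085 - \frac{203}{-229}}{\left(282 + 848\right) + 20 \cdot 40^{2}} = \frac{1085 - - \frac{203}{229}}{1130 + 20 \cdot 1600} = \frac{1085 + \frac{203}{229}}{1130 + 32000} = \frac{248668}{229 \cdot 33130} = \frac{248668}{229} \cdot \frac{1}{33130} = \frac{124334}{3793385}$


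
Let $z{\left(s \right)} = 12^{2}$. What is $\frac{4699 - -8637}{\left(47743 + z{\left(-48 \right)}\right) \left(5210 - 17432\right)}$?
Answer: $- \frac{6668}{292637457} \approx -2.2786 \cdot 10^{-5}$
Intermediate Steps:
$z{\left(s \right)} = 144$
$\frac{4699 - -8637}{\left(47743 + z{\left(-48 \right)}\right) \left(5210 - 17432\right)} = \frac{4699 - -8637}{\left(47743 + 144\right) \left(5210 - 17432\right)} = \frac{4699 + 8637}{47887 \left(-12222\right)} = \frac{13336}{-585274914} = 13336 \left(- \frac{1}{585274914}\right) = - \frac{6668}{292637457}$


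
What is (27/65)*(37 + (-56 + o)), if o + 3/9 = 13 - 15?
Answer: -576/65 ≈ -8.8615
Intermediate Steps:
o = -7/3 (o = -1/3 + (13 - 15) = -1/3 - 2 = -7/3 ≈ -2.3333)
(27/65)*(37 + (-56 + o)) = (27/65)*(37 + (-56 - 7/3)) = (27*(1/65))*(37 - 175/3) = (27/65)*(-64/3) = -576/65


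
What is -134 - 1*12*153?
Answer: -1970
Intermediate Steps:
-134 - 1*12*153 = -134 - 12*153 = -134 - 1836 = -1970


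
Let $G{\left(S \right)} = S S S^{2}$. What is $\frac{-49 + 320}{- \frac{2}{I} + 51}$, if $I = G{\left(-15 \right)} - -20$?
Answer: $\frac{13724795}{2582893} \approx 5.3137$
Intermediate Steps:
$G{\left(S \right)} = S^{4}$ ($G{\left(S \right)} = S^{2} S^{2} = S^{4}$)
$I = 50645$ ($I = \left(-15\right)^{4} - -20 = 50625 + 20 = 50645$)
$\frac{-49 + 320}{- \frac{2}{I} + 51} = \frac{-49 + 320}{- \frac{2}{50645} + 51} = \frac{271}{\left(-2\right) \frac{1}{50645} + 51} = \frac{271}{- \frac{2}{50645} + 51} = \frac{271}{\frac{2582893}{50645}} = 271 \cdot \frac{50645}{2582893} = \frac{13724795}{2582893}$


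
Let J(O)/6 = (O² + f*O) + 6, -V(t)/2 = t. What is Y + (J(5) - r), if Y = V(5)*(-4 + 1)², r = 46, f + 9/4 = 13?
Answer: 745/2 ≈ 372.50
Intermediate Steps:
f = 43/4 (f = -9/4 + 13 = 43/4 ≈ 10.750)
V(t) = -2*t
J(O) = 36 + 6*O² + 129*O/2 (J(O) = 6*((O² + 43*O/4) + 6) = 6*(6 + O² + 43*O/4) = 36 + 6*O² + 129*O/2)
Y = -90 (Y = (-2*5)*(-4 + 1)² = -10*(-3)² = -10*9 = -90)
Y + (J(5) - r) = -90 + ((36 + 6*5² + (129/2)*5) - 1*46) = -90 + ((36 + 6*25 + 645/2) - 46) = -90 + ((36 + 150 + 645/2) - 46) = -90 + (1017/2 - 46) = -90 + 925/2 = 745/2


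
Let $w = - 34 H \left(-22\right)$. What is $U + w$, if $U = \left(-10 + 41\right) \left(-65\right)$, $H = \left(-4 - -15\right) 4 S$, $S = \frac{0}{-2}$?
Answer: $-2015$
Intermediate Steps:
$S = 0$ ($S = 0 \left(- \frac{1}{2}\right) = 0$)
$H = 0$ ($H = \left(-4 - -15\right) 4 \cdot 0 = \left(-4 + 15\right) 4 \cdot 0 = 11 \cdot 4 \cdot 0 = 44 \cdot 0 = 0$)
$U = -2015$ ($U = 31 \left(-65\right) = -2015$)
$w = 0$ ($w = \left(-34\right) 0 \left(-22\right) = 0 \left(-22\right) = 0$)
$U + w = -2015 + 0 = -2015$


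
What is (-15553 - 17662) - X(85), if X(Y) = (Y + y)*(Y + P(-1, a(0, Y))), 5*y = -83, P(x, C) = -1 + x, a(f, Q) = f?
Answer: -194461/5 ≈ -38892.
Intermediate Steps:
y = -83/5 (y = (1/5)*(-83) = -83/5 ≈ -16.600)
X(Y) = (-2 + Y)*(-83/5 + Y) (X(Y) = (Y - 83/5)*(Y + (-1 - 1)) = (-83/5 + Y)*(Y - 2) = (-83/5 + Y)*(-2 + Y) = (-2 + Y)*(-83/5 + Y))
(-15553 - 17662) - X(85) = (-15553 - 17662) - (166/5 + 85**2 - 93/5*85) = -33215 - (166/5 + 7225 - 1581) = -33215 - 1*28386/5 = -33215 - 28386/5 = -194461/5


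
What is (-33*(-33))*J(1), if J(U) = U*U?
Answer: 1089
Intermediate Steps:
J(U) = U**2
(-33*(-33))*J(1) = -33*(-33)*1**2 = 1089*1 = 1089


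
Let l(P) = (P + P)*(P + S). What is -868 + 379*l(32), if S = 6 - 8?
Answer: 726812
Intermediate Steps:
S = -2
l(P) = 2*P*(-2 + P) (l(P) = (P + P)*(P - 2) = (2*P)*(-2 + P) = 2*P*(-2 + P))
-868 + 379*l(32) = -868 + 379*(2*32*(-2 + 32)) = -868 + 379*(2*32*30) = -868 + 379*1920 = -868 + 727680 = 726812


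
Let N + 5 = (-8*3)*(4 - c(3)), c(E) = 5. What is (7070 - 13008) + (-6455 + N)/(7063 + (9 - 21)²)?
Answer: -42801602/7207 ≈ -5938.9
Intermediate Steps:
N = 19 (N = -5 + (-8*3)*(4 - 1*5) = -5 - 24*(4 - 5) = -5 - 24*(-1) = -5 + 24 = 19)
(7070 - 13008) + (-6455 + N)/(7063 + (9 - 21)²) = (7070 - 13008) + (-6455 + 19)/(7063 + (9 - 21)²) = -5938 - 6436/(7063 + (-12)²) = -5938 - 6436/(7063 + 144) = -5938 - 6436/7207 = -42801602/7207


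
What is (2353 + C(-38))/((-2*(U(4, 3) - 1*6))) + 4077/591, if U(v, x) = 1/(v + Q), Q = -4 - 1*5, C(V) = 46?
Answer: 2447273/12214 ≈ 200.37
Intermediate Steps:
Q = -9 (Q = -4 - 5 = -9)
U(v, x) = 1/(-9 + v) (U(v, x) = 1/(v - 9) = 1/(-9 + v))
(2353 + C(-38))/((-2*(U(4, 3) - 1*6))) + 4077/591 = (2353 + 46)/((-2*(1/(-9 + 4) - 1*6))) + 4077/591 = 2399/((-2*(1/(-5) - 6))) + 4077*(1/591) = 2399/((-2*(-⅕ - 6))) + 1359/197 = 2399/((-2*(-31/5))) + 1359/197 = 2399/(62/5) + 1359/197 = 2399*(5/62) + 1359/197 = 11995/62 + 1359/197 = 2447273/12214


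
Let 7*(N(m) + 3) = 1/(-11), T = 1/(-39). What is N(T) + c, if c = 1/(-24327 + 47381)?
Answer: -5348451/1775158 ≈ -3.0129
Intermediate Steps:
T = -1/39 ≈ -0.025641
c = 1/23054 ≈ 4.3376e-5
N(m) = -232/77 (N(m) = -3 + (⅐)/(-11) = -3 + (⅐)*(-1/11) = -3 - 1/77 = -232/77)
N(T) + c = -232/77 + 1/23054 = -5348451/1775158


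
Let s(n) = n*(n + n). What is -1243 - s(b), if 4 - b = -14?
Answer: -1891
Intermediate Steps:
b = 18 (b = 4 - 1*(-14) = 4 + 14 = 18)
s(n) = 2*n² (s(n) = n*(2*n) = 2*n²)
-1243 - s(b) = -1243 - 2*18² = -1243 - 2*324 = -1243 - 1*648 = -1243 - 648 = -1891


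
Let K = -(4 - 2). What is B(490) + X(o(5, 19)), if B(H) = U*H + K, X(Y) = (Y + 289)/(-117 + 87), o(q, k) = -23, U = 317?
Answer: 2329787/15 ≈ 1.5532e+5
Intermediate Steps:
K = -2 (K = -1*2 = -2)
X(Y) = -289/30 - Y/30 (X(Y) = (289 + Y)/(-30) = (289 + Y)*(-1/30) = -289/30 - Y/30)
B(H) = -2 + 317*H (B(H) = 317*H - 2 = -2 + 317*H)
B(490) + X(o(5, 19)) = (-2 + 317*490) + (-289/30 - 1/30*(-23)) = (-2 + 155330) + (-289/30 + 23/30) = 155328 - 133/15 = 2329787/15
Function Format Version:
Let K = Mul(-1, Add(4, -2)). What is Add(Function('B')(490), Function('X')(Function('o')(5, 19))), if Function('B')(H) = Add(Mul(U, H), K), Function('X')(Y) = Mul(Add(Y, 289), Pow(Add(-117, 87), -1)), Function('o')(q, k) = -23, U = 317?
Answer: Rational(2329787, 15) ≈ 1.5532e+5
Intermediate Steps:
K = -2 (K = Mul(-1, 2) = -2)
Function('X')(Y) = Add(Rational(-289, 30), Mul(Rational(-1, 30), Y)) (Function('X')(Y) = Mul(Add(289, Y), Pow(-30, -1)) = Mul(Add(289, Y), Rational(-1, 30)) = Add(Rational(-289, 30), Mul(Rational(-1, 30), Y)))
Function('B')(H) = Add(-2, Mul(317, H)) (Function('B')(H) = Add(Mul(317, H), -2) = Add(-2, Mul(317, H)))
Add(Function('B')(490), Function('X')(Function('o')(5, 19))) = Add(Add(-2, Mul(317, 490)), Add(Rational(-289, 30), Mul(Rational(-1, 30), -23))) = Add(Add(-2, 155330), Add(Rational(-289, 30), Rational(23, 30))) = Add(155328, Rational(-133, 15)) = Rational(2329787, 15)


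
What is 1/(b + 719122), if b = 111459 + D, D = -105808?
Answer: 1/724773 ≈ 1.3797e-6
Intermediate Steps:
b = 5651 (b = 111459 - 105808 = 5651)
1/(b + 719122) = 1/(5651 + 719122) = 1/724773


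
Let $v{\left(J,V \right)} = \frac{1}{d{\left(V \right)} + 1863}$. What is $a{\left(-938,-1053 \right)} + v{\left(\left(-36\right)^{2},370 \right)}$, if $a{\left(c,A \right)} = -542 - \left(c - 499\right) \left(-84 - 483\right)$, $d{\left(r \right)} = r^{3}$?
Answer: $- \frac{41299973556022}{50654863} \approx -8.1532 \cdot 10^{5}$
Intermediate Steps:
$v{\left(J,V \right)} = \frac{1}{1863 + V^{3}}$ ($v{\left(J,V \right)} = \frac{1}{V^{3} + 1863} = \frac{1}{1863 + V^{3}}$)
$a{\left(c,A \right)} = -283475 + 567 c$ ($a{\left(c,A \right)} = -542 - \left(-499 + c\right) \left(-567\right) = -542 - \left(282933 - 567 c\right) = -542 + \left(-282933 + 567 c\right) = -283475 + 567 c$)
$a{\left(-938,-1053 \right)} + v{\left(\left(-36\right)^{2},370 \right)} = \left(-283475 + 567 \left(-938\right)\right) + \frac{1}{1863 + 370^{3}} = \left(-283475 - 531846\right) + \frac{1}{1863 + 50653000} = -815321 + \frac{1}{50654863} = - \frac{41299973556022}{50654863}$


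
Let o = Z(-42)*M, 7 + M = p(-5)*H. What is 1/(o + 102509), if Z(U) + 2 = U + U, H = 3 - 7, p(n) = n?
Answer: 1/101391 ≈ 9.8628e-6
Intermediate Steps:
H = -4
Z(U) = -2 + 2*U (Z(U) = -2 + (U + U) = -2 + 2*U)
M = 13 (M = -7 - 5*(-4) = -7 + 20 = 13)
o = -1118 (o = (-2 + 2*(-42))*13 = (-2 - 84)*13 = -86*13 = -1118)
1/(o + 102509) = 1/(-1118 + 102509) = 1/101391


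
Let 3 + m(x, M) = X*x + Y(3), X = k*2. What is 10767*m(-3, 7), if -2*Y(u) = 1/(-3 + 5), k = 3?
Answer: -915195/4 ≈ -2.2880e+5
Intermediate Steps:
Y(u) = -1/4 (Y(u) = -1/(2*(-3 + 5)) = -1/2/2 = -1/2*1/2 = -1/4)
X = 6 (X = 3*2 = 6)
m(x, M) = -13/4 + 6*x (m(x, M) = -3 + (6*x - 1/4) = -3 + (-1/4 + 6*x) = -13/4 + 6*x)
10767*m(-3, 7) = 10767*(-13/4 + 6*(-3)) = 10767*(-13/4 - 18) = 10767*(-85/4) = -915195/4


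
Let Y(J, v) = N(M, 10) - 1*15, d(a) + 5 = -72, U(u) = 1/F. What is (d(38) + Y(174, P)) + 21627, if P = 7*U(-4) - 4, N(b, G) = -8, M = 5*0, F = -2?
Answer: 21527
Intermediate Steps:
U(u) = -½ (U(u) = 1/(-2) = -½)
M = 0
P = -15/2 (P = 7*(-½) - 4 = -7/2 - 4 = -15/2 ≈ -7.5000)
d(a) = -77 (d(a) = -5 - 72 = -77)
Y(J, v) = -23 (Y(J, v) = -8 - 1*15 = -8 - 15 = -23)
(d(38) + Y(174, P)) + 21627 = (-77 - 23) + 21627 = -100 + 21627 = 21527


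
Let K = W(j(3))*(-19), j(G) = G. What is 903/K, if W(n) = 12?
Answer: -301/76 ≈ -3.9605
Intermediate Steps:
K = -228 (K = 12*(-19) = -228)
903/K = 903/(-228) = 903*(-1/228) = -301/76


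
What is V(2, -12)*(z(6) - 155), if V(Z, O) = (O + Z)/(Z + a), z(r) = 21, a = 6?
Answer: 335/2 ≈ 167.50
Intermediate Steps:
V(Z, O) = (O + Z)/(6 + Z) (V(Z, O) = (O + Z)/(Z + 6) = (O + Z)/(6 + Z))
V(2, -12)*(z(6) - 155) = ((-12 + 2)/(6 + 2))*(21 - 155) = (-10/8)*(-134) = ((1/8)*(-10))*(-134) = -5/4*(-134) = 335/2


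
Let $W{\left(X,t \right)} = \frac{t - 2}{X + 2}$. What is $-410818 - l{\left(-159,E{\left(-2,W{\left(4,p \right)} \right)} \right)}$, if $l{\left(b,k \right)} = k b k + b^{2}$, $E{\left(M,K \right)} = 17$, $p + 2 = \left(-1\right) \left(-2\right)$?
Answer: $-390148$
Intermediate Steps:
$p = 0$ ($p = -2 - -2 = -2 + 2 = 0$)
$W{\left(X,t \right)} = \frac{-2 + t}{2 + X}$
$l{\left(b,k \right)} = b^{2} + b k^{2}$ ($l{\left(b,k \right)} = b k k + b^{2} = b k^{2} + b^{2} = b^{2} + b k^{2}$)
$-410818 - l{\left(-159,E{\left(-2,W{\left(4,p \right)} \right)} \right)} = -410818 - - 159 \left(-159 + 17^{2}\right) = -410818 - - 159 \left(-159 + 289\right) = -410818 - \left(-159\right) 130 = -410818 - -20670 = -410818 + 20670 = -390148$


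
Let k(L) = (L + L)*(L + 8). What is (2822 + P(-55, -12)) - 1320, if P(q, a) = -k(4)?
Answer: 1406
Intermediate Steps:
k(L) = 2*L*(8 + L) (k(L) = (2*L)*(8 + L) = 2*L*(8 + L))
P(q, a) = -96 (P(q, a) = -2*4*(8 + 4) = -2*4*12 = -1*96 = -96)
(2822 + P(-55, -12)) - 1320 = (2822 - 96) - 1320 = 2726 - 1320 = 1406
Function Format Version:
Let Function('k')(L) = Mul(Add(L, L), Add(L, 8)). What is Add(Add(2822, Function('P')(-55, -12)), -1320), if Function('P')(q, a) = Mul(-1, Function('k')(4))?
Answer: 1406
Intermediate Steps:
Function('k')(L) = Mul(2, L, Add(8, L)) (Function('k')(L) = Mul(Mul(2, L), Add(8, L)) = Mul(2, L, Add(8, L)))
Function('P')(q, a) = -96 (Function('P')(q, a) = Mul(-1, Mul(2, 4, Add(8, 4))) = Mul(-1, Mul(2, 4, 12)) = Mul(-1, 96) = -96)
Add(Add(2822, Function('P')(-55, -12)), -1320) = Add(Add(2822, -96), -1320) = Add(2726, -1320) = 1406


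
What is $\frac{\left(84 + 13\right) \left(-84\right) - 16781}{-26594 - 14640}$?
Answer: $\frac{24929}{41234} \approx 0.60457$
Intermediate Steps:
$\frac{\left(84 + 13\right) \left(-84\right) - 16781}{-26594 - 14640} = \frac{97 \left(-84\right) - 16781}{-41234} = \left(-8148 - 16781\right) \left(- \frac{1}{41234}\right) = \left(-24929\right) \left(- \frac{1}{41234}\right) = \frac{24929}{41234}$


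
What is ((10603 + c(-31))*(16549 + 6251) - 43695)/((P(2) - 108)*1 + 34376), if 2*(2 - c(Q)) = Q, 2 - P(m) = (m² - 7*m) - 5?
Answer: 48420741/6857 ≈ 7061.5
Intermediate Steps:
P(m) = 7 - m² + 7*m (P(m) = 2 - ((m² - 7*m) - 5) = 2 - (-5 + m² - 7*m) = 2 + (5 - m² + 7*m) = 7 - m² + 7*m)
c(Q) = 2 - Q/2
((10603 + c(-31))*(16549 + 6251) - 43695)/((P(2) - 108)*1 + 34376) = ((10603 + (2 - ½*(-31)))*(16549 + 6251) - 43695)/(((7 - 1*2² + 7*2) - 108)*1 + 34376) = ((10603 + (2 + 31/2))*22800 - 43695)/(((7 - 1*4 + 14) - 108)*1 + 34376) = ((10603 + 35/2)*22800 - 43695)/(((7 - 4 + 14) - 108)*1 + 34376) = ((21241/2)*22800 - 43695)/((17 - 108)*1 + 34376) = (242147400 - 43695)/(-91*1 + 34376) = 242103705/(-91 + 34376) = 242103705/34285 = 242103705*(1/34285) = 48420741/6857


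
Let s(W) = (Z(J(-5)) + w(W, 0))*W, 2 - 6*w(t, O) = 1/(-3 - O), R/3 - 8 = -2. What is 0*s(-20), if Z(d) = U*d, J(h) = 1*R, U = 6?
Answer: 0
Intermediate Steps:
R = 18 (R = 24 + 3*(-2) = 24 - 6 = 18)
w(t, O) = ⅓ - 1/(6*(-3 - O))
J(h) = 18 (J(h) = 1*18 = 18)
Z(d) = 6*d
s(W) = 1951*W/18 (s(W) = (6*18 + (7 + 2*0)/(6*(3 + 0)))*W = (108 + (⅙)*(7 + 0)/3)*W = (108 + (⅙)*(⅓)*7)*W = (108 + 7/18)*W = 1951*W/18)
0*s(-20) = 0*((1951/18)*(-20)) = 0*(-19510/9) = 0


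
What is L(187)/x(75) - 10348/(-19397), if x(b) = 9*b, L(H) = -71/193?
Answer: 1346708513/2526944175 ≈ 0.53294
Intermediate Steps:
L(H) = -71/193 (L(H) = -71*1/193 = -71/193)
L(187)/x(75) - 10348/(-19397) = -71/(193*(9*75)) - 10348/(-19397) = -71/193/675 - 10348*(-1/19397) = -71/193*1/675 + 10348/19397 = -71/130275 + 10348/19397 = 1346708513/2526944175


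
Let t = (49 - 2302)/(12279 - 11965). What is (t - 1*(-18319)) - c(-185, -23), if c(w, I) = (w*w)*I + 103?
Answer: 252890521/314 ≈ 8.0538e+5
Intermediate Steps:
t = -2253/314 ≈ -7.1752
c(w, I) = 103 + I*w² (c(w, I) = w²*I + 103 = I*w² + 103 = 103 + I*w²)
(t - 1*(-18319)) - c(-185, -23) = (-2253/314 - 1*(-18319)) - (103 - 23*(-185)²) = (-2253/314 + 18319) - (103 - 23*34225) = 5749913/314 - (103 - 787175) = 5749913/314 - 1*(-787072) = 5749913/314 + 787072 = 252890521/314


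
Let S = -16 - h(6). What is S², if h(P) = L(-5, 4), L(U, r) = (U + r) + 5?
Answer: 400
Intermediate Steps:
L(U, r) = 5 + U + r
h(P) = 4 (h(P) = 5 - 5 + 4 = 4)
S = -20 (S = -16 - 1*4 = -16 - 4 = -20)
S² = (-20)² = 400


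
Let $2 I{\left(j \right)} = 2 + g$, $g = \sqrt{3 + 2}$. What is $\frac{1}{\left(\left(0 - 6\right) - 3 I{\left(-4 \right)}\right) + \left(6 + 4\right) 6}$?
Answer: $\frac{68}{3453} + \frac{2 \sqrt{5}}{3453} \approx 0.020988$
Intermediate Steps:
$g = \sqrt{5} \approx 2.2361$
$I{\left(j \right)} = 1 + \frac{\sqrt{5}}{2}$ ($I{\left(j \right)} = \frac{2 + \sqrt{5}}{2} = 1 + \frac{\sqrt{5}}{2}$)
$\frac{1}{\left(\left(0 - 6\right) - 3 I{\left(-4 \right)}\right) + \left(6 + 4\right) 6} = \frac{1}{\left(\left(0 - 6\right) - 3 \left(1 + \frac{\sqrt{5}}{2}\right)\right) + \left(6 + 4\right) 6} = \frac{1}{\left(\left(0 - 6\right) - \left(3 + \frac{3 \sqrt{5}}{2}\right)\right) + 10 \cdot 6} = \frac{1}{\left(-6 - \left(3 + \frac{3 \sqrt{5}}{2}\right)\right) + 60} = \frac{1}{\left(-9 - \frac{3 \sqrt{5}}{2}\right) + 60} = \frac{1}{51 - \frac{3 \sqrt{5}}{2}}$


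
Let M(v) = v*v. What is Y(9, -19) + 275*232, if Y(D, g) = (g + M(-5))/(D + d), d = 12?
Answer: 446602/7 ≈ 63800.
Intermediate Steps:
M(v) = v**2
Y(D, g) = (25 + g)/(12 + D) (Y(D, g) = (g + (-5)**2)/(D + 12) = (g + 25)/(12 + D) = (25 + g)/(12 + D))
Y(9, -19) + 275*232 = (25 - 19)/(12 + 9) + 275*232 = 6/21 + 63800 = (1/21)*6 + 63800 = 2/7 + 63800 = 446602/7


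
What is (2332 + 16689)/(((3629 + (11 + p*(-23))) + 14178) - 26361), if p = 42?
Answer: -19021/9509 ≈ -2.0003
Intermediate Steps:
(2332 + 16689)/(((3629 + (11 + p*(-23))) + 14178) - 26361) = (2332 + 16689)/(((3629 + (11 + 42*(-23))) + 14178) - 26361) = 19021/(((3629 + (11 - 966)) + 14178) - 26361) = 19021/(((3629 - 955) + 14178) - 26361) = 19021/((2674 + 14178) - 26361) = 19021/(16852 - 26361) = 19021/(-9509) = 19021*(-1/9509) = -19021/9509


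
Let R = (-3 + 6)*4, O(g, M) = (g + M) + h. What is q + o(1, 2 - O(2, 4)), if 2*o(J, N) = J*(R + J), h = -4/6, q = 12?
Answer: 37/2 ≈ 18.500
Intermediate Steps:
h = -2/3 (h = -4*1/6 = -2/3 ≈ -0.66667)
O(g, M) = -2/3 + M + g (O(g, M) = (g + M) - 2/3 = (M + g) - 2/3 = -2/3 + M + g)
R = 12 (R = 3*4 = 12)
o(J, N) = J*(12 + J)/2 (o(J, N) = (J*(12 + J))/2 = J*(12 + J)/2)
q + o(1, 2 - O(2, 4)) = 12 + (1/2)*1*(12 + 1) = 12 + (1/2)*1*13 = 12 + 13/2 = 37/2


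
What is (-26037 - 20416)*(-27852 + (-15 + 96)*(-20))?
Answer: 1369062816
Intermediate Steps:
(-26037 - 20416)*(-27852 + (-15 + 96)*(-20)) = -46453*(-27852 + 81*(-20)) = -46453*(-27852 - 1620) = -46453*(-29472) = 1369062816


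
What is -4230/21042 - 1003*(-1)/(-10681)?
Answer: -3682542/12486089 ≈ -0.29493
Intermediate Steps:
-4230/21042 - 1003*(-1)/(-10681) = -4230*1/21042 + 1003*(-1/10681) = -235/1169 - 1003/10681 = -3682542/12486089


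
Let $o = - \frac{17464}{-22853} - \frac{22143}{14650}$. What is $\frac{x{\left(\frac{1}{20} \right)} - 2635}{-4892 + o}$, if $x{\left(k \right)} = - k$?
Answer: $\frac{588136923715}{1092049613186} \approx 0.53856$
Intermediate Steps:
$o = - \frac{250186379}{334796450}$ ($o = \left(-17464\right) \left(- \frac{1}{22853}\right) - \frac{22143}{14650} = \frac{17464}{22853} - \frac{22143}{14650} = - \frac{250186379}{334796450} \approx -0.74728$)
$\frac{x{\left(\frac{1}{20} \right)} - 2635}{-4892 + o} = \frac{- \frac{1}{20} - 2635}{-4892 - \frac{250186379}{334796450}} = \frac{\left(-1\right) \frac{1}{20} - 2635}{- \frac{1638074419779}{334796450}} = \left(- \frac{1}{20} - 2635\right) \left(- \frac{334796450}{1638074419779}\right) = \left(- \frac{52701}{20}\right) \left(- \frac{334796450}{1638074419779}\right) = \frac{588136923715}{1092049613186}$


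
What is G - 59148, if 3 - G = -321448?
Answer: 262303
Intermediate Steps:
G = 321451 (G = 3 - 1*(-321448) = 3 + 321448 = 321451)
G - 59148 = 321451 - 59148 = 262303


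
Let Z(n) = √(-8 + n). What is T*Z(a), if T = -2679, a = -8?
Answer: -10716*I ≈ -10716.0*I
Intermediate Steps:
T*Z(a) = -2679*√(-8 - 8) = -10716*I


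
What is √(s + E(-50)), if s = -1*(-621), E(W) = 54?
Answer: 15*√3 ≈ 25.981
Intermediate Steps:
s = 621
√(s + E(-50)) = √(621 + 54) = √675 = 15*√3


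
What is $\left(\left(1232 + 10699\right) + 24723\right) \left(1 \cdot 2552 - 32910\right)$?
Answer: $-1112742132$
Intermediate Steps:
$\left(\left(1232 + 10699\right) + 24723\right) \left(1 \cdot 2552 - 32910\right) = \left(11931 + 24723\right) \left(2552 - 32910\right) = 36654 \left(-30358\right) = -1112742132$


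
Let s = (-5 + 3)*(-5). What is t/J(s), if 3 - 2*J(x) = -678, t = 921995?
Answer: 1843990/681 ≈ 2707.8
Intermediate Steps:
s = 10 (s = -2*(-5) = 10)
J(x) = 681/2 (J(x) = 3/2 - 1/2*(-678) = 3/2 + 339 = 681/2)
t/J(s) = 921995/(681/2) = 921995*(2/681) = 1843990/681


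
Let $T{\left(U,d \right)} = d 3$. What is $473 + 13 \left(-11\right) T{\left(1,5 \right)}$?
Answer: $-1672$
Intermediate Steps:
$T{\left(U,d \right)} = 3 d$
$473 + 13 \left(-11\right) T{\left(1,5 \right)} = 473 + 13 \left(-11\right) 3 \cdot 5 = 473 - 2145 = -1672$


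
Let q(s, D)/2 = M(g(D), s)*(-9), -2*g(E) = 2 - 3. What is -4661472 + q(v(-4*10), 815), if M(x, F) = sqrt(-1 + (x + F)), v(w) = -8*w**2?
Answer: -4661472 - 9*I*sqrt(51202) ≈ -4.6615e+6 - 2036.5*I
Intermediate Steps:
g(E) = 1/2 (g(E) = -(2 - 3)/2 = -1/2*(-1) = 1/2)
M(x, F) = sqrt(-1 + F + x) (M(x, F) = sqrt(-1 + (F + x)) = sqrt(-1 + F + x))
q(s, D) = -18*sqrt(-1/2 + s) (q(s, D) = 2*(sqrt(-1 + s + 1/2)*(-9)) = 2*(sqrt(-1/2 + s)*(-9)) = 2*(-9*sqrt(-1/2 + s)) = -18*sqrt(-1/2 + s))
-4661472 + q(v(-4*10), 815) = -4661472 - 9*sqrt(-2 + 4*(-8*(-4*10)**2)) = -4661472 - 9*sqrt(-2 + 4*(-8*(-40)**2)) = -4661472 - 9*sqrt(-2 + 4*(-8*1600)) = -4661472 - 9*sqrt(-2 + 4*(-12800)) = -4661472 - 9*sqrt(-2 - 51200) = -4661472 - 9*I*sqrt(51202)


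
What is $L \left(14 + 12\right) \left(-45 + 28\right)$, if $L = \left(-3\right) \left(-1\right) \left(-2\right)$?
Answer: $2652$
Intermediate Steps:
$L = -6$ ($L = 3 \left(-2\right) = -6$)
$L \left(14 + 12\right) \left(-45 + 28\right) = - 6 \left(14 + 12\right) \left(-45 + 28\right) = - 6 \cdot 26 \left(-17\right) = \left(-6\right) \left(-442\right) = 2652$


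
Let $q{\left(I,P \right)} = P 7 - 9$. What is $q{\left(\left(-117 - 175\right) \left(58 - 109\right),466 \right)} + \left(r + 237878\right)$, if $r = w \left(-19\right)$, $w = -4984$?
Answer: $335827$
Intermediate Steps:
$q{\left(I,P \right)} = -9 + 7 P$ ($q{\left(I,P \right)} = 7 P - 9 = -9 + 7 P$)
$r = 94696$ ($r = \left(-4984\right) \left(-19\right) = 94696$)
$q{\left(\left(-117 - 175\right) \left(58 - 109\right),466 \right)} + \left(r + 237878\right) = \left(-9 + 7 \cdot 466\right) + \left(94696 + 237878\right) = \left(-9 + 3262\right) + 332574 = 3253 + 332574 = 335827$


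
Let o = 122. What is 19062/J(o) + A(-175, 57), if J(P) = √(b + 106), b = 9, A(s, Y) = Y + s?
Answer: -118 + 19062*√115/115 ≈ 1659.5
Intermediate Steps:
J(P) = √115 (J(P) = √(9 + 106) = √115)
19062/J(o) + A(-175, 57) = 19062/(√115) + (57 - 175) = 19062*(√115/115) - 118 = 19062*√115/115 - 118 = -118 + 19062*√115/115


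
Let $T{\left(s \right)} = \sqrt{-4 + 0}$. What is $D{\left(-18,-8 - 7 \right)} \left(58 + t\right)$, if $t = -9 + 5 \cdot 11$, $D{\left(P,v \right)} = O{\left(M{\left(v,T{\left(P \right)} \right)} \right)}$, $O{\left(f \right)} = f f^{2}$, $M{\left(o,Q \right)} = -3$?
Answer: $-2808$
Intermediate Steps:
$T{\left(s \right)} = 2 i$ ($T{\left(s \right)} = \sqrt{-4} = 2 i$)
$O{\left(f \right)} = f^{3}$
$D{\left(P,v \right)} = -27$ ($D{\left(P,v \right)} = \left(-3\right)^{3} = -27$)
$t = 46$ ($t = -9 + 55 = 46$)
$D{\left(-18,-8 - 7 \right)} \left(58 + t\right) = - 27 \left(58 + 46\right) = \left(-27\right) 104 = -2808$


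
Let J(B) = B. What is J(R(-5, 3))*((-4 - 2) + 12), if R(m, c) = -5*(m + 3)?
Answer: 60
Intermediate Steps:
R(m, c) = -15 - 5*m (R(m, c) = -5*(3 + m) = -15 - 5*m)
J(R(-5, 3))*((-4 - 2) + 12) = (-15 - 5*(-5))*((-4 - 2) + 12) = (-15 + 25)*(-6 + 12) = 10*6 = 60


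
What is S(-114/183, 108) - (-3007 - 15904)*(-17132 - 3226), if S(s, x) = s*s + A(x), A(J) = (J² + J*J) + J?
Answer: -1432461096698/3721 ≈ -3.8497e+8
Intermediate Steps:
A(J) = J + 2*J² (A(J) = (J² + J²) + J = 2*J² + J = J + 2*J²)
S(s, x) = s² + x*(1 + 2*x) (S(s, x) = s*s + x*(1 + 2*x) = s² + x*(1 + 2*x))
S(-114/183, 108) - (-3007 - 15904)*(-17132 - 3226) = ((-114/183)² + 108*(1 + 2*108)) - (-3007 - 15904)*(-17132 - 3226) = ((-114*1/183)² + 108*(1 + 216)) - (-18911)*(-20358) = ((-38/61)² + 108*217) - 1*384990138 = (1444/3721 + 23436) - 384990138 = 87206800/3721 - 384990138 = -1432461096698/3721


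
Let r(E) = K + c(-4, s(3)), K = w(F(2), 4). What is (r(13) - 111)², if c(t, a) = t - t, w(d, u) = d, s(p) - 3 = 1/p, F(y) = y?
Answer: 11881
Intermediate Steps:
s(p) = 3 + 1/p
c(t, a) = 0
K = 2
r(E) = 2 (r(E) = 2 + 0 = 2)
(r(13) - 111)² = (2 - 111)² = (-109)² = 11881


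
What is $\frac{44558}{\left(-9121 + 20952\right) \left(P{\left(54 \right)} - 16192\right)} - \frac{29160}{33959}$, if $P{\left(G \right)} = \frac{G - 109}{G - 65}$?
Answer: $- \frac{5585898001642}{6503433653723} \approx -0.85892$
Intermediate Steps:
$P{\left(G \right)} = \frac{-109 + G}{-65 + G}$
$\frac{44558}{\left(-9121 + 20952\right) \left(P{\left(54 \right)} - 16192\right)} - \frac{29160}{33959} = \frac{44558}{\left(-9121 + 20952\right) \left(\frac{-109 + 54}{-65 + 54} - 16192\right)} - \frac{29160}{33959} = \frac{44558}{11831 \left(\frac{1}{-11} \left(-55\right) - 16192\right)} - \frac{29160}{33959} = \frac{44558}{11831 \left(\left(- \frac{1}{11}\right) \left(-55\right) - 16192\right)} - \frac{29160}{33959} = \frac{44558}{11831 \left(5 - 16192\right)} - \frac{29160}{33959} = \frac{44558}{11831 \left(-16187\right)} - \frac{29160}{33959} = \frac{44558}{-191508397} - \frac{29160}{33959} = 44558 \left(- \frac{1}{191508397}\right) - \frac{29160}{33959} = - \frac{44558}{191508397} - \frac{29160}{33959} = - \frac{5585898001642}{6503433653723}$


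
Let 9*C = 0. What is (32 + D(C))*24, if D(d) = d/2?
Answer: 768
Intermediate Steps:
C = 0 (C = (⅑)*0 = 0)
D(d) = d/2
(32 + D(C))*24 = (32 + (½)*0)*24 = (32 + 0)*24 = 32*24 = 768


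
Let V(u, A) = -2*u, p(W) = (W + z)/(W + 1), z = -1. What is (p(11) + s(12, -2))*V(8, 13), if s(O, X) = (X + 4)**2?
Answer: -232/3 ≈ -77.333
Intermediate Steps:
p(W) = (-1 + W)/(1 + W) (p(W) = (W - 1)/(W + 1) = (-1 + W)/(1 + W))
s(O, X) = (4 + X)**2
(p(11) + s(12, -2))*V(8, 13) = ((-1 + 11)/(1 + 11) + (4 - 2)**2)*(-2*8) = (10/12 + 2**2)*(-16) = ((1/12)*10 + 4)*(-16) = (5/6 + 4)*(-16) = (29/6)*(-16) = -232/3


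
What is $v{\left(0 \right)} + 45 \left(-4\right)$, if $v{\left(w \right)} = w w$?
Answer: $-180$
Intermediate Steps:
$v{\left(w \right)} = w^{2}$
$v{\left(0 \right)} + 45 \left(-4\right) = 0^{2} + 45 \left(-4\right) = 0 - 180 = -180$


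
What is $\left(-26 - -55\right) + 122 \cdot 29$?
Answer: $3567$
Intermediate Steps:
$\left(-26 - -55\right) + 122 \cdot 29 = \left(-26 + 55\right) + 3538 = 29 + 3538 = 3567$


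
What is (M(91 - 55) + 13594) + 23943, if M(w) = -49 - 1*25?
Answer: 37463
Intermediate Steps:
M(w) = -74 (M(w) = -49 - 25 = -74)
(M(91 - 55) + 13594) + 23943 = (-74 + 13594) + 23943 = 13520 + 23943 = 37463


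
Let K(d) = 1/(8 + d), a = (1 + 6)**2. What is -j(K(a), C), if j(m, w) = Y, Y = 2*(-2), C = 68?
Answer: 4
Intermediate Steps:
a = 49 (a = 7**2 = 49)
Y = -4
j(m, w) = -4
-j(K(a), C) = -1*(-4) = 4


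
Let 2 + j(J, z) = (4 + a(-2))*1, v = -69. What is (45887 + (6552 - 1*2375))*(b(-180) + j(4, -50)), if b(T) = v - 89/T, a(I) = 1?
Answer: -49192052/15 ≈ -3.2795e+6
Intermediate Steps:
j(J, z) = 3 (j(J, z) = -2 + (4 + 1)*1 = -2 + 5*1 = -2 + 5 = 3)
b(T) = -69 - 89/T
(45887 + (6552 - 1*2375))*(b(-180) + j(4, -50)) = (45887 + (6552 - 1*2375))*((-69 - 89/(-180)) + 3) = (45887 + (6552 - 2375))*((-69 - 89*(-1/180)) + 3) = (45887 + 4177)*((-69 + 89/180) + 3) = 50064*(-12331/180 + 3) = 50064*(-11791/180) = -49192052/15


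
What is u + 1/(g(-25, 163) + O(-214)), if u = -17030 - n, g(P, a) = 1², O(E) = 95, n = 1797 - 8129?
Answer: -1027007/96 ≈ -10698.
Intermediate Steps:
n = -6332
g(P, a) = 1
u = -10698 (u = -17030 - 1*(-6332) = -17030 + 6332 = -10698)
u + 1/(g(-25, 163) + O(-214)) = -10698 + 1/(1 + 95) = -10698 + 1/96 = -1027007/96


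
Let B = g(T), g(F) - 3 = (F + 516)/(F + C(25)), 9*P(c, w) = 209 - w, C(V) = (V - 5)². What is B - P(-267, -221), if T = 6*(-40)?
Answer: -15499/360 ≈ -43.053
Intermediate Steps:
C(V) = (-5 + V)²
T = -240
P(c, w) = 209/9 - w/9 (P(c, w) = (209 - w)/9 = 209/9 - w/9)
g(F) = 3 + (516 + F)/(400 + F) (g(F) = 3 + (F + 516)/(F + (-5 + 25)²) = 3 + (516 + F)/(F + 20²) = 3 + (516 + F)/(F + 400) = 3 + (516 + F)/(400 + F))
B = 189/40 (B = 4*(429 - 240)/(400 - 240) = 4*189/160 = 4*(1/160)*189 = 189/40 ≈ 4.7250)
B - P(-267, -221) = 189/40 - (209/9 - ⅑*(-221)) = 189/40 - (209/9 + 221/9) = 189/40 - 1*430/9 = 189/40 - 430/9 = -15499/360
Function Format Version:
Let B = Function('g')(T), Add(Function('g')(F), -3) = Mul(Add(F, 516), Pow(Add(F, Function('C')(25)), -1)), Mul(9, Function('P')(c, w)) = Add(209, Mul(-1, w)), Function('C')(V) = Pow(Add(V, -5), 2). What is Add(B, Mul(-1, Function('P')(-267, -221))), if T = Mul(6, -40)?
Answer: Rational(-15499, 360) ≈ -43.053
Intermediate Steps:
Function('C')(V) = Pow(Add(-5, V), 2)
T = -240
Function('P')(c, w) = Add(Rational(209, 9), Mul(Rational(-1, 9), w)) (Function('P')(c, w) = Mul(Rational(1, 9), Add(209, Mul(-1, w))) = Add(Rational(209, 9), Mul(Rational(-1, 9), w)))
Function('g')(F) = Add(3, Mul(Pow(Add(400, F), -1), Add(516, F))) (Function('g')(F) = Add(3, Mul(Add(F, 516), Pow(Add(F, Pow(Add(-5, 25), 2)), -1))) = Add(3, Mul(Add(516, F), Pow(Add(F, Pow(20, 2)), -1))) = Add(3, Mul(Add(516, F), Pow(Add(F, 400), -1))) = Add(3, Mul(Add(516, F), Pow(Add(400, F), -1))) = Add(3, Mul(Pow(Add(400, F), -1), Add(516, F))))
B = Rational(189, 40) (B = Mul(4, Pow(Add(400, -240), -1), Add(429, -240)) = Mul(4, Pow(160, -1), 189) = Mul(4, Rational(1, 160), 189) = Rational(189, 40) ≈ 4.7250)
Add(B, Mul(-1, Function('P')(-267, -221))) = Add(Rational(189, 40), Mul(-1, Add(Rational(209, 9), Mul(Rational(-1, 9), -221)))) = Add(Rational(189, 40), Mul(-1, Add(Rational(209, 9), Rational(221, 9)))) = Add(Rational(189, 40), Mul(-1, Rational(430, 9))) = Add(Rational(189, 40), Rational(-430, 9)) = Rational(-15499, 360)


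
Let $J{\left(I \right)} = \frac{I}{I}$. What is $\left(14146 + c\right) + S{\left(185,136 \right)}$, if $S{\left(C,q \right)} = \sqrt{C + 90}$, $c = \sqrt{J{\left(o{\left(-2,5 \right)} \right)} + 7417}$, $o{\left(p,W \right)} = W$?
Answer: $14146 + \sqrt{7418} + 5 \sqrt{11} \approx 14249.0$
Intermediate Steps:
$J{\left(I \right)} = 1$
$c = \sqrt{7418}$ ($c = \sqrt{1 + 7417} = \sqrt{7418} \approx 86.128$)
$S{\left(C,q \right)} = \sqrt{90 + C}$
$\left(14146 + c\right) + S{\left(185,136 \right)} = \left(14146 + \sqrt{7418}\right) + \sqrt{90 + 185} = \left(14146 + \sqrt{7418}\right) + \sqrt{275} = \left(14146 + \sqrt{7418}\right) + 5 \sqrt{11} = 14146 + \sqrt{7418} + 5 \sqrt{11}$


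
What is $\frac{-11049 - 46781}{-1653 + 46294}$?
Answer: $- \frac{57830}{44641} \approx -1.2954$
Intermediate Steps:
$\frac{-11049 - 46781}{-1653 + 46294} = - \frac{57830}{44641}$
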